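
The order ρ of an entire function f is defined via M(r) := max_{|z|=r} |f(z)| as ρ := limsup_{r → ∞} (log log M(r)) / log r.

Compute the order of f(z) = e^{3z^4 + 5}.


|e^{3z^4 + 5}| = e^{Re(3·z^4) + 5} ≤ e^{3|z|^4 + 5} = e^{3r^4 + 5} on |z| = r, so ρ ≤ 4. Choosing z on |z|=r so that 3·z^4 is real positive (always possible by picking arg z appropriately) gives |f(z)| = e^{3r^4 + 5}, matching the bound. The additive constant 5 does not affect log log M(r) ~ 4·log r. Hence ρ = 4.
Therefore ρ = 4.

Order ρ = 4.


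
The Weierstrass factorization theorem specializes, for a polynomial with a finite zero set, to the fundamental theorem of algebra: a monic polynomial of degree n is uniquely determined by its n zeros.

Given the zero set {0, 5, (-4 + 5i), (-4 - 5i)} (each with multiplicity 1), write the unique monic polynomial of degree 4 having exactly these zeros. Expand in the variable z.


The polynomial is p(z) = ∏_{α ∈ S} (z − α), where S = {0, 5, (-4 + 5i), (-4 - 5i)}.
Expanding the product yields: p(z) = z^4 + 3·z^3 + z^2 -205·z.
Note conjugate pairs combine to real quadratics: (z − (-4+5i))(z − (-4−5i)) = z² + 8z + 41.
The resulting polynomial has degree 4 and real coefficients as required.

p(z) = z^4 + 3·z^3 + z^2 -205·z.


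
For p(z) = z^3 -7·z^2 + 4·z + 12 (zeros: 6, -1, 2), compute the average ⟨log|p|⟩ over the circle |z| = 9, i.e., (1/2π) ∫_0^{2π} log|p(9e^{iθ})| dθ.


Zeros: -1, 2, 6; r = 9.
Inside |z| < r: -1, 2, 6. Outside (|z| ≥ r): ∅.
p(0) = 12, so log|p(0)| = log(12) = 2.4849.
Apply Jensen: I(r) = log|p(0)| + Σ_k log(r/|z_k|), summed over zeros inside |z| < r.
  log(r/|z_k|) for z_k = 6: log(9/6) = 0.4055
  log(r/|z_k|) for z_k = -1: log(9/1) = 2.1972
  log(r/|z_k|) for z_k = 2: log(9/2) = 1.5041
Sum over inside zeros: 4.1068.
I(r) = log|p(0)| + (inside sum) = 2.4849 + 4.1068 = 6.5917.
Closed form (all zeros inside, monic): I(r) = n·log(r) = 3·log(9) = 6.5917. ✓

I(r) ≈ 6.5917.


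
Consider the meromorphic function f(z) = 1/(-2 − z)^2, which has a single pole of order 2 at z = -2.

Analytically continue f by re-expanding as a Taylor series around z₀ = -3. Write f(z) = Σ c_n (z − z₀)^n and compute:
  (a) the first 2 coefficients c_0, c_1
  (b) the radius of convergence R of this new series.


Let w = z − z₀, so z = z₀ + w.
Then -2 − z = -2 − (z₀ + w) = (-2 − z₀) − w = 1 − w.
f(z) = 1/(1 − w)^2 = (1/(1)^2) · (1 − w/(1))^{−2}.
By the binomial series (1−u)^{−2} = Σ_{n≥0} C(n+1, 1) u^n for |u|<1, with u = w/(1):
  c_n = C(n+1, 1) / (1)^(n+2).
  c_0 = 1/(1)^2 = 1.
  c_1 = 2/(1)^3 = 2.
The series is valid for |w/d| < 1, i.e. |z − z₀| < |d|.
Radius of convergence: R = |-2 − z₀| = |1| = 1 (distance from z₀ to the singularity z = -2).

c_0 = 1, c_1 = 2; R = 1.


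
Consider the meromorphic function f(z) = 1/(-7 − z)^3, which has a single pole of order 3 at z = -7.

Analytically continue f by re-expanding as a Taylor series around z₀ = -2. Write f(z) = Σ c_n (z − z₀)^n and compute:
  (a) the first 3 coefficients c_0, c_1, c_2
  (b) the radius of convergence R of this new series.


Let w = z − z₀, so z = z₀ + w.
Then -7 − z = -7 − (z₀ + w) = (-7 − z₀) − w = -5 − w.
f(z) = 1/(-5 − w)^3 = (1/(-5)^3) · (1 − w/(-5))^{−3}.
By the binomial series (1−u)^{−3} = Σ_{n≥0} C(n+2, 2) u^n for |u|<1, with u = w/(-5):
  c_n = C(n+2, 2) / (-5)^(n+3).
  c_0 = 1/(-5)^3 = -1/125.
  c_1 = 3/(-5)^4 = 3/625.
  c_2 = 6/(-5)^5 = -6/3125.
The series is valid for |w/d| < 1, i.e. |z − z₀| < |d|.
Radius of convergence: R = |-7 − z₀| = |-5| = 5 (distance from z₀ to the singularity z = -7).

c_0 = -1/125, c_1 = 3/625, c_2 = -6/3125; R = 5.


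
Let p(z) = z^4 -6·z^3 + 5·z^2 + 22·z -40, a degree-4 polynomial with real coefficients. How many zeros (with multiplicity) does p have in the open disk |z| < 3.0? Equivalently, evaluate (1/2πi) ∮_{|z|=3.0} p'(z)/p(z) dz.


The zeros of p are: (2 + 1i), (2 - 1i), -2, 4.
Their magnitudes are: 2.236, 2.236, 2, 4.
Zeros with |z| < R = 3.0: (2 + 1i), (2 - 1i), -2.
Count = 3.
By the argument principle, (1/2πi) ∮_{|z|=R} p'(z)/p(z) dz equals exactly this count.

Number of zeros inside |z| < 3.0: 3.


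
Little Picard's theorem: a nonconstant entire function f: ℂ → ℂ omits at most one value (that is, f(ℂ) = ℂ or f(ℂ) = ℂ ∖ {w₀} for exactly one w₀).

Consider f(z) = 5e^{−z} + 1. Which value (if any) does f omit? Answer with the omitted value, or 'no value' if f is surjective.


Little Picard bounds the complement of f(ℂ) to at most one point.
e^{−z} is never zero on ℂ, so 5·e^{−z} takes every value in ℂ ∖ {0}. Adding 1 shifts the range to ℂ ∖ {1}. Thus f omits exactly the value 1.

Omitted value: 1.


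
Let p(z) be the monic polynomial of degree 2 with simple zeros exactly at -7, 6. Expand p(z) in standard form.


The polynomial is p(z) = ∏_{α ∈ S} (z − α), where S = {-7, 6}.
Expanding the product yields: p(z) = z^2 + z -42.
The resulting polynomial has degree 2 and real coefficients as required.

p(z) = z^2 + z -42.


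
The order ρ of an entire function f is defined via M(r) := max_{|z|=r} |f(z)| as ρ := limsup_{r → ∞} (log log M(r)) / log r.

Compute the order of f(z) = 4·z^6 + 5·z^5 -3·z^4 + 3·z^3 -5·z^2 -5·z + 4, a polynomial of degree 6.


|f(z)| ≤ Σ|c_k|·r^k = O(r^6) as r → ∞. Polynomial growth is O(e^{r^ε}) for every ε > 0 (since r^6/e^{r^ε} → 0), so ρ ≤ ε for all ε > 0, i.e. ρ = 0. Every nonconstant polynomial has order 0.
Therefore ρ = 0.

Order ρ = 0.


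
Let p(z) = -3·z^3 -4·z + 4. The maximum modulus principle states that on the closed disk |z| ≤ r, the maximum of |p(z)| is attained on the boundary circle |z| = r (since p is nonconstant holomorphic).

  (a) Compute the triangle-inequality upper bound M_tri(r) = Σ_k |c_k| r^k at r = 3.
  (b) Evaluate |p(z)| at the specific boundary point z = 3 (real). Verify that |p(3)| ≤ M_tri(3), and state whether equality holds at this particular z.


Coefficients: c_0 = 4, c_1 = -4, c_2 = 0, c_3 = -3. Radius r = 3.
Part (a). Triangle bound: M_tri(r) = Σ_k |c_k| r^k
  = |4|·3^0 + |-4|·3^1 + |0|·3^2 + |-3|·3^3
  = 4 + 12 + 0 + 81 = 97.
This bounds M(r) := max_{|z|=r} |p(z)| from above; equality holds iff all terms c_k z^k can be made to align in phase at a single z on |z|=r.
Part (b). At z = 3 (real, on the circle |z| = r):
  p(3) = (4)·3^0 + (-4)·3^1 + (0)·3^2 + (-3)·3^3 = -89.
  |p(3)| = 89.
Check: |p(3)| = 89 ≤ 97 = M_tri(3). ✓ Equality does not hold at z = 3 (the coefficients have mixed signs, so the terms do not all align in phase there).

M_tri(3) = 97; |p(3)| = 89; equality at z=3: no.


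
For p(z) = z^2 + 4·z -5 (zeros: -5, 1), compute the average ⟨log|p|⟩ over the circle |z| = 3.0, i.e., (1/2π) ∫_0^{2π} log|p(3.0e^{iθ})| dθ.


Zeros: -5, 1; r = 3.0.
Inside |z| < r: 1. Outside (|z| ≥ r): -5.
p(0) = -5, so log|p(0)| = log(5) = 1.6094.
Apply Jensen: I(r) = log|p(0)| + Σ_k log(r/|z_k|), summed over zeros inside |z| < r.
  log(r/|z_k|) for z_k = 1: log(3.0/1) = 1.0986
  Outside zeros (-5) contribute nothing to the Jensen sum.
Sum over inside zeros: 1.0986.
I(r) = log|p(0)| + (inside sum) = 1.6094 + 1.0986 = 2.7081.
Note: since some zeros are outside |z| ≤ r, the simplified n·log(r) form does NOT apply — only the inside zeros contribute.

I(r) ≈ 2.7081.


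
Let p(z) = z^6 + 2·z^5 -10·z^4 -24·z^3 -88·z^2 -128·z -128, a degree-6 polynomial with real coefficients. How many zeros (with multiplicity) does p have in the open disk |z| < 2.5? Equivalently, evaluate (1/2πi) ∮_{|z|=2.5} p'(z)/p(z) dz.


The zeros of p are: (0 + 2i), (0 - 2i), -4, (-1 + 1i), (-1 - 1i), 4.
Their magnitudes are: 2, 2, 4, 1.414, 1.414, 4.
Zeros with |z| < R = 2.5: (0 + 2i), (0 - 2i), (-1 + 1i), (-1 - 1i).
Count = 4.
By the argument principle, (1/2πi) ∮_{|z|=R} p'(z)/p(z) dz equals exactly this count.

Number of zeros inside |z| < 2.5: 4.


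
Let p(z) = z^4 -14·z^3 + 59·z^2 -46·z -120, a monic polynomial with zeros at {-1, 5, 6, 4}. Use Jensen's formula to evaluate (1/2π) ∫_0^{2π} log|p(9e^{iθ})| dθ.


Zeros: -1, 4, 5, 6; r = 9.
Inside |z| < r: -1, 4, 5, 6. Outside (|z| ≥ r): ∅.
p(0) = -120, so log|p(0)| = log(120) = 4.7875.
Apply Jensen: I(r) = log|p(0)| + Σ_k log(r/|z_k|), summed over zeros inside |z| < r.
  log(r/|z_k|) for z_k = -1: log(9/1) = 2.1972
  log(r/|z_k|) for z_k = 5: log(9/5) = 0.5878
  log(r/|z_k|) for z_k = 6: log(9/6) = 0.4055
  log(r/|z_k|) for z_k = 4: log(9/4) = 0.8109
Sum over inside zeros: 4.0014.
I(r) = log|p(0)| + (inside sum) = 4.7875 + 4.0014 = 8.7889.
Closed form (all zeros inside, monic): I(r) = n·log(r) = 4·log(9) = 8.7889. ✓

I(r) ≈ 8.7889.


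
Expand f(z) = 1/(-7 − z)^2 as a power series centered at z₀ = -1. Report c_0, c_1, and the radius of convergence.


Let w = z − z₀, so z = z₀ + w.
Then -7 − z = -7 − (z₀ + w) = (-7 − z₀) − w = -6 − w.
f(z) = 1/(-6 − w)^2 = (1/(-6)^2) · (1 − w/(-6))^{−2}.
By the binomial series (1−u)^{−2} = Σ_{n≥0} C(n+1, 1) u^n for |u|<1, with u = w/(-6):
  c_n = C(n+1, 1) / (-6)^(n+2).
  c_0 = 1/(-6)^2 = 1/36.
  c_1 = 2/(-6)^3 = -1/108.
The series is valid for |w/d| < 1, i.e. |z − z₀| < |d|.
Radius of convergence: R = |-7 − z₀| = |-6| = 6 (distance from z₀ to the singularity z = -7).

c_0 = 1/36, c_1 = -1/108; R = 6.


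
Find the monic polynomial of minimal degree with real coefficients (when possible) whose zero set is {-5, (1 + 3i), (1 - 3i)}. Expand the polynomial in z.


The polynomial is p(z) = ∏_{α ∈ S} (z − α), where S = {-5, (1 + 3i), (1 - 3i)}.
Expanding the product yields: p(z) = z^3 + 3·z^2 + 50.
Note conjugate pairs combine to real quadratics: (z − (1+3i))(z − (1−3i)) = z² − 2z + 10.
The resulting polynomial has degree 3 and real coefficients as required.

p(z) = z^3 + 3·z^2 + 50.


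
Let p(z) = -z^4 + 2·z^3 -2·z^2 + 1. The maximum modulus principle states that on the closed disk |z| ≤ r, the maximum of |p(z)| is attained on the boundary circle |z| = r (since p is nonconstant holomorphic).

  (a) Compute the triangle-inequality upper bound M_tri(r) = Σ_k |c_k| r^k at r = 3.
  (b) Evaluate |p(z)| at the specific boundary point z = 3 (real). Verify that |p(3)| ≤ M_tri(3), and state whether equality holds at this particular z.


Coefficients: c_0 = 1, c_1 = 0, c_2 = -2, c_3 = 2, c_4 = -1. Radius r = 3.
Part (a). Triangle bound: M_tri(r) = Σ_k |c_k| r^k
  = |1|·3^0 + |0|·3^1 + |-2|·3^2 + |2|·3^3 + |-1|·3^4
  = 1 + 0 + 18 + 54 + 81 = 154.
This bounds M(r) := max_{|z|=r} |p(z)| from above; equality holds iff all terms c_k z^k can be made to align in phase at a single z on |z|=r.
Part (b). At z = 3 (real, on the circle |z| = r):
  p(3) = (1)·3^0 + (0)·3^1 + (-2)·3^2 + (2)·3^3 + (-1)·3^4 = -44.
  |p(3)| = 44.
Check: |p(3)| = 44 ≤ 154 = M_tri(3). ✓ Equality does not hold at z = 3 (the coefficients have mixed signs, so the terms do not all align in phase there).

M_tri(3) = 154; |p(3)| = 44; equality at z=3: no.


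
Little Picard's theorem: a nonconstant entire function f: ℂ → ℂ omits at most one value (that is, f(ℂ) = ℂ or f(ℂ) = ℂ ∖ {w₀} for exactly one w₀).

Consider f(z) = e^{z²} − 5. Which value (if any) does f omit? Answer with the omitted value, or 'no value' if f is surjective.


Little Picard bounds the complement of f(ℂ) to at most one point.
The exponent g(z) = z² is a nonconstant polynomial, hence surjective onto ℂ. So e^{g(z)} takes every value in {e^w : w ∈ ℂ} = ℂ ∖ {0}. Adding -5 shifts the range to ℂ ∖ {-5}. f omits exactly -5.

Omitted value: -5.


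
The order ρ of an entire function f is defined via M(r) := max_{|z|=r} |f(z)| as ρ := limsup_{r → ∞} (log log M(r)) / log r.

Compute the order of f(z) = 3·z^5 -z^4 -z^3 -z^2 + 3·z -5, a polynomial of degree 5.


|f(z)| ≤ Σ|c_k|·r^k = O(r^5) as r → ∞. Polynomial growth is O(e^{r^ε}) for every ε > 0 (since r^5/e^{r^ε} → 0), so ρ ≤ ε for all ε > 0, i.e. ρ = 0. Every nonconstant polynomial has order 0.
Therefore ρ = 0.

Order ρ = 0.


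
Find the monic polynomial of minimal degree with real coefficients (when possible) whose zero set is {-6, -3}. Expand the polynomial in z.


The polynomial is p(z) = ∏_{α ∈ S} (z − α), where S = {-6, -3}.
Expanding the product yields: p(z) = z^2 + 9·z + 18.
The resulting polynomial has degree 2 and real coefficients as required.

p(z) = z^2 + 9·z + 18.


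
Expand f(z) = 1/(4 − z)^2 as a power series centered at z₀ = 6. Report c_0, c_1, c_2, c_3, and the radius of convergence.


Let w = z − z₀, so z = z₀ + w.
Then 4 − z = 4 − (z₀ + w) = (4 − z₀) − w = -2 − w.
f(z) = 1/(-2 − w)^2 = (1/(-2)^2) · (1 − w/(-2))^{−2}.
By the binomial series (1−u)^{−2} = Σ_{n≥0} C(n+1, 1) u^n for |u|<1, with u = w/(-2):
  c_n = C(n+1, 1) / (-2)^(n+2).
  c_0 = 1/(-2)^2 = 1/4.
  c_1 = 2/(-2)^3 = -1/4.
  c_2 = 3/(-2)^4 = 3/16.
  c_3 = 4/(-2)^5 = -1/8.
The series is valid for |w/d| < 1, i.e. |z − z₀| < |d|.
Radius of convergence: R = |4 − z₀| = |-2| = 2 (distance from z₀ to the singularity z = 4).

c_0 = 1/4, c_1 = -1/4, c_2 = 3/16, c_3 = -1/8; R = 2.


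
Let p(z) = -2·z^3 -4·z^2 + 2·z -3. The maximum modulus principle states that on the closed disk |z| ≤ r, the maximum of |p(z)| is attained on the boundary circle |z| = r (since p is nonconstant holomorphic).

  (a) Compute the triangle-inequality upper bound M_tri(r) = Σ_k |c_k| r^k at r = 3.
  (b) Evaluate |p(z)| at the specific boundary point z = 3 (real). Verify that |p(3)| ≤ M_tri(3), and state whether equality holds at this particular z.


Coefficients: c_0 = -3, c_1 = 2, c_2 = -4, c_3 = -2. Radius r = 3.
Part (a). Triangle bound: M_tri(r) = Σ_k |c_k| r^k
  = |-3|·3^0 + |2|·3^1 + |-4|·3^2 + |-2|·3^3
  = 3 + 6 + 36 + 54 = 99.
This bounds M(r) := max_{|z|=r} |p(z)| from above; equality holds iff all terms c_k z^k can be made to align in phase at a single z on |z|=r.
Part (b). At z = 3 (real, on the circle |z| = r):
  p(3) = (-3)·3^0 + (2)·3^1 + (-4)·3^2 + (-2)·3^3 = -87.
  |p(3)| = 87.
Check: |p(3)| = 87 ≤ 99 = M_tri(3). ✓ Equality does not hold at z = 3 (the coefficients have mixed signs, so the terms do not all align in phase there).

M_tri(3) = 99; |p(3)| = 87; equality at z=3: no.


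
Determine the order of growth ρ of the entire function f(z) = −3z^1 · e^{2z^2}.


M(r) = max_{|z|=r} |-3|·|z|^1·|e^{2z^2}| = 3·r^1 · e^{2r^2} (the factors attain their maxima compatibly on |z|=r). Then log M(r) = log 3 + 1·log r + 2r^2, dominated by the last term, so log log M(r) ~ 2·log r. The polynomial factor -3z^1 contributes only a log r term and does not affect the order. ρ = 2.
Therefore ρ = 2.

Order ρ = 2.


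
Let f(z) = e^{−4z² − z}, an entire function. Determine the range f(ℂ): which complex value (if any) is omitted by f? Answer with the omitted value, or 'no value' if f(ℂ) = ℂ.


Little Picard bounds the complement of f(ℂ) to at most one point.
The exponent g(z) = −4z² − z is a nonconstant polynomial, hence surjective onto ℂ. So e^{g(z)} takes every value in {e^w : w ∈ ℂ} = ℂ ∖ {0}. Adding 0 shifts the range to ℂ ∖ {0}. f omits exactly 0.

Omitted value: 0.


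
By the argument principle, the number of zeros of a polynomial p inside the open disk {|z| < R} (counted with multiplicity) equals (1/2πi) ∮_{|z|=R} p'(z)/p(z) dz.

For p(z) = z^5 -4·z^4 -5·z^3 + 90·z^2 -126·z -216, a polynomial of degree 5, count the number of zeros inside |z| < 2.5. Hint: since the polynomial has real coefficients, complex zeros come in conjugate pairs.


The zeros of p are: (3 + 3i), (3 - 3i), 3, -1, -4.
Their magnitudes are: 4.243, 4.243, 3, 1, 4.
Zeros with |z| < R = 2.5: -1.
Count = 1.
By the argument principle, (1/2πi) ∮_{|z|=R} p'(z)/p(z) dz equals exactly this count.

Number of zeros inside |z| < 2.5: 1.


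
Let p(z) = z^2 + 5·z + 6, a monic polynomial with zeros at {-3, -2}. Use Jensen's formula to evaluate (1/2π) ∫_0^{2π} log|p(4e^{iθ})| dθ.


Zeros: -3, -2; r = 4.
Inside |z| < r: -3, -2. Outside (|z| ≥ r): ∅.
p(0) = 6, so log|p(0)| = log(6) = 1.7918.
Apply Jensen: I(r) = log|p(0)| + Σ_k log(r/|z_k|), summed over zeros inside |z| < r.
  log(r/|z_k|) for z_k = -3: log(4/3) = 0.2877
  log(r/|z_k|) for z_k = -2: log(4/2) = 0.6931
Sum over inside zeros: 0.9808.
I(r) = log|p(0)| + (inside sum) = 1.7918 + 0.9808 = 2.7726.
Closed form (all zeros inside, monic): I(r) = n·log(r) = 2·log(4) = 2.7726. ✓

I(r) ≈ 2.7726.


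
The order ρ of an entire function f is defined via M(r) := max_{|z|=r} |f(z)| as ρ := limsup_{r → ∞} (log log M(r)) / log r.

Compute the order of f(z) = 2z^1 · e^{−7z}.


M(r) = max_{|z|=r} |2|·|z|^1·|e^{−7z}| = 2·r^1 · e^{7r^1} (the factors attain their maxima compatibly on |z|=r). Then log M(r) = log 2 + 1·log r + 7r^1, dominated by the last term, so log log M(r) ~ 1·log r. The polynomial factor 2z^1 contributes only a log r term and does not affect the order. ρ = 1.
Therefore ρ = 1.

Order ρ = 1.


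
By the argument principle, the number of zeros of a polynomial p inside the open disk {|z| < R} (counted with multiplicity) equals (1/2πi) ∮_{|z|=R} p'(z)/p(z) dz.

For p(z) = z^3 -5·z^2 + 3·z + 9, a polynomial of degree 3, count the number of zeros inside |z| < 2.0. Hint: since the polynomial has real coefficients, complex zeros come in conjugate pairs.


The zeros of p are: 3, 3, -1.
Their magnitudes are: 3, 3, 1.
Zeros with |z| < R = 2.0: -1.
Count = 1.
By the argument principle, (1/2πi) ∮_{|z|=R} p'(z)/p(z) dz equals exactly this count.

Number of zeros inside |z| < 2.0: 1.


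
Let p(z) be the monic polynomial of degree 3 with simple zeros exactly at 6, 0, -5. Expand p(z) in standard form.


The polynomial is p(z) = ∏_{α ∈ S} (z − α), where S = {6, 0, -5}.
Expanding the product yields: p(z) = z^3 -z^2 -30·z.
The resulting polynomial has degree 3 and real coefficients as required.

p(z) = z^3 -z^2 -30·z.


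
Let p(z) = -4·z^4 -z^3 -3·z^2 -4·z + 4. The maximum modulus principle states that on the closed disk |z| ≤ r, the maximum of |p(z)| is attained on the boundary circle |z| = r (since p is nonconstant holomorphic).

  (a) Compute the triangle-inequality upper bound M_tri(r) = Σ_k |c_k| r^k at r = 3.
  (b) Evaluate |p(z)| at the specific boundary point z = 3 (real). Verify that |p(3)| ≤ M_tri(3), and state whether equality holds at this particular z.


Coefficients: c_0 = 4, c_1 = -4, c_2 = -3, c_3 = -1, c_4 = -4. Radius r = 3.
Part (a). Triangle bound: M_tri(r) = Σ_k |c_k| r^k
  = |4|·3^0 + |-4|·3^1 + |-3|·3^2 + |-1|·3^3 + |-4|·3^4
  = 4 + 12 + 27 + 27 + 324 = 394.
This bounds M(r) := max_{|z|=r} |p(z)| from above; equality holds iff all terms c_k z^k can be made to align in phase at a single z on |z|=r.
Part (b). At z = 3 (real, on the circle |z| = r):
  p(3) = (4)·3^0 + (-4)·3^1 + (-3)·3^2 + (-1)·3^3 + (-4)·3^4 = -386.
  |p(3)| = 386.
Check: |p(3)| = 386 ≤ 394 = M_tri(3). ✓ Equality does not hold at z = 3 (the coefficients have mixed signs, so the terms do not all align in phase there).

M_tri(3) = 394; |p(3)| = 386; equality at z=3: no.


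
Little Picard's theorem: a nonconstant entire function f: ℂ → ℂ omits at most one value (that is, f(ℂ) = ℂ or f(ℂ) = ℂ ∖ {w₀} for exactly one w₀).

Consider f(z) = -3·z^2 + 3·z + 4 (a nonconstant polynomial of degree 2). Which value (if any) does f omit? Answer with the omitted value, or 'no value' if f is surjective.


Little Picard bounds the complement of f(ℂ) to at most one point.
For every w ∈ ℂ, the equation p(z) − w = 0 is a nonconstant polynomial in z and hence has at least one root by the fundamental theorem of algebra. So p is surjective onto ℂ, omitting no value.

Omitted value: no value.


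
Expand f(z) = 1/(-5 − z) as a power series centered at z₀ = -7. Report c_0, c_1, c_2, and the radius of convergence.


Let w = z − z₀, so z = z₀ + w.
Then -5 − z = -5 − (z₀ + w) = (-5 − z₀) − w = 2 − w.
f(z) = 1/(2 − w) = (1/(2)) · 1/(1 − w/(2)) = Σ_{n≥0} w^n / (2)^(n+1).
So c_n = 1/(2)^(n+1):
  c_0 = 1/(2)^1 = 1/2.
  c_1 = 1/(2)^2 = 1/4.
  c_2 = 1/(2)^3 = 1/8.
The series is valid for |w/d| < 1, i.e. |z − z₀| < |d|.
Radius of convergence: R = |-5 − z₀| = |2| = 2 (distance from z₀ to the singularity z = -5).

c_0 = 1/2, c_1 = 1/4, c_2 = 1/8; R = 2.


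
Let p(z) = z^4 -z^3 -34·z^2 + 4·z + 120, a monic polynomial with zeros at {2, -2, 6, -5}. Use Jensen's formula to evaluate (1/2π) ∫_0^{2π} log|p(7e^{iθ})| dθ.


Zeros: -5, -2, 2, 6; r = 7.
Inside |z| < r: -5, -2, 2, 6. Outside (|z| ≥ r): ∅.
p(0) = 120, so log|p(0)| = log(120) = 4.7875.
Apply Jensen: I(r) = log|p(0)| + Σ_k log(r/|z_k|), summed over zeros inside |z| < r.
  log(r/|z_k|) for z_k = 2: log(7/2) = 1.2528
  log(r/|z_k|) for z_k = -2: log(7/2) = 1.2528
  log(r/|z_k|) for z_k = 6: log(7/6) = 0.1542
  log(r/|z_k|) for z_k = -5: log(7/5) = 0.3365
Sum over inside zeros: 2.9961.
I(r) = log|p(0)| + (inside sum) = 4.7875 + 2.9961 = 7.7836.
Closed form (all zeros inside, monic): I(r) = n·log(r) = 4·log(7) = 7.7836. ✓

I(r) ≈ 7.7836.


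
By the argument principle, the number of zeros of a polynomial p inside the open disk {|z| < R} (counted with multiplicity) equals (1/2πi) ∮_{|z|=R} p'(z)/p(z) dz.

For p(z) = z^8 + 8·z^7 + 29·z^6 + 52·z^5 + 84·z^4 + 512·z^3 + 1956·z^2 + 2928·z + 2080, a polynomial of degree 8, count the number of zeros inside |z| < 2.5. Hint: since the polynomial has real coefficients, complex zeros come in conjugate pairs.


The zeros of p are: (-1 + 1i), (-1 - 1i), (-3 + 1i), (-3 - 1i), (-2 + 3i), (-2 - 3i), (2 + 2i), (2 - 2i).
Their magnitudes are: 1.414, 1.414, 3.162, 3.162, 3.606, 3.606, 2.828, 2.828.
Zeros with |z| < R = 2.5: (-1 + 1i), (-1 - 1i).
Count = 2.
By the argument principle, (1/2πi) ∮_{|z|=R} p'(z)/p(z) dz equals exactly this count.

Number of zeros inside |z| < 2.5: 2.


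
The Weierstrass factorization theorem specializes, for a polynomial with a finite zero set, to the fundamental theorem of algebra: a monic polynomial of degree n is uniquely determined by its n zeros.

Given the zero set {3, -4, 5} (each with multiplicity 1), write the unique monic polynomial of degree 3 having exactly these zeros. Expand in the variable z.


The polynomial is p(z) = ∏_{α ∈ S} (z − α), where S = {3, -4, 5}.
Expanding the product yields: p(z) = z^3 -4·z^2 -17·z + 60.
The resulting polynomial has degree 3 and real coefficients as required.

p(z) = z^3 -4·z^2 -17·z + 60.


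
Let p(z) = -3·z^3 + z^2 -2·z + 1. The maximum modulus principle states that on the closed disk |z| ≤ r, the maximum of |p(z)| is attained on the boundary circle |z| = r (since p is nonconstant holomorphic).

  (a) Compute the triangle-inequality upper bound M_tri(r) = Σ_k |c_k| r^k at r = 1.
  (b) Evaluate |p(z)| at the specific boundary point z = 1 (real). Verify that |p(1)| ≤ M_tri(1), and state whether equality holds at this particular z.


Coefficients: c_0 = 1, c_1 = -2, c_2 = 1, c_3 = -3. Radius r = 1.
Part (a). Triangle bound: M_tri(r) = Σ_k |c_k| r^k
  = |1|·1^0 + |-2|·1^1 + |1|·1^2 + |-3|·1^3
  = 1 + 2 + 1 + 3 = 7.
This bounds M(r) := max_{|z|=r} |p(z)| from above; equality holds iff all terms c_k z^k can be made to align in phase at a single z on |z|=r.
Part (b). At z = 1 (real, on the circle |z| = r):
  p(1) = (1)·1^0 + (-2)·1^1 + (1)·1^2 + (-3)·1^3 = -3.
  |p(1)| = 3.
Check: |p(1)| = 3 ≤ 7 = M_tri(1). ✓ Equality does not hold at z = 1 (the coefficients have mixed signs, so the terms do not all align in phase there).

M_tri(1) = 7; |p(1)| = 3; equality at z=1: no.


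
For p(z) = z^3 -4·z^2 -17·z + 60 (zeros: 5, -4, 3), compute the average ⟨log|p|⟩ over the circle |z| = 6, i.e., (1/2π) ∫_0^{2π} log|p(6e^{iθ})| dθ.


Zeros: -4, 3, 5; r = 6.
Inside |z| < r: -4, 3, 5. Outside (|z| ≥ r): ∅.
p(0) = 60, so log|p(0)| = log(60) = 4.0943.
Apply Jensen: I(r) = log|p(0)| + Σ_k log(r/|z_k|), summed over zeros inside |z| < r.
  log(r/|z_k|) for z_k = 5: log(6/5) = 0.1823
  log(r/|z_k|) for z_k = -4: log(6/4) = 0.4055
  log(r/|z_k|) for z_k = 3: log(6/3) = 0.6931
Sum over inside zeros: 1.2809.
I(r) = log|p(0)| + (inside sum) = 4.0943 + 1.2809 = 5.3753.
Closed form (all zeros inside, monic): I(r) = n·log(r) = 3·log(6) = 5.3753. ✓

I(r) ≈ 5.3753.


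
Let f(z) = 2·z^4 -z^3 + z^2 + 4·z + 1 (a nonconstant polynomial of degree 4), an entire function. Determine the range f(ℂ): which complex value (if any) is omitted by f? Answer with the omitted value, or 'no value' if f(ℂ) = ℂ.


Little Picard bounds the complement of f(ℂ) to at most one point.
For every w ∈ ℂ, the equation p(z) − w = 0 is a nonconstant polynomial in z and hence has at least one root by the fundamental theorem of algebra. So p is surjective onto ℂ, omitting no value.

Omitted value: no value.


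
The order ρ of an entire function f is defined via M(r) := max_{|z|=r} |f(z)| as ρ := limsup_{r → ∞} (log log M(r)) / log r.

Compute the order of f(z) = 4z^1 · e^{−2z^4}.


M(r) = max_{|z|=r} |4|·|z|^1·|e^{−2z^4}| = 4·r^1 · e^{2r^4} (the factors attain their maxima compatibly on |z|=r). Then log M(r) = log 4 + 1·log r + 2r^4, dominated by the last term, so log log M(r) ~ 4·log r. The polynomial factor 4z^1 contributes only a log r term and does not affect the order. ρ = 4.
Therefore ρ = 4.

Order ρ = 4.


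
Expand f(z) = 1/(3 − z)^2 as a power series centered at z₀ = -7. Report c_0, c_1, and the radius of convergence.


Let w = z − z₀, so z = z₀ + w.
Then 3 − z = 3 − (z₀ + w) = (3 − z₀) − w = 10 − w.
f(z) = 1/(10 − w)^2 = (1/(10)^2) · (1 − w/(10))^{−2}.
By the binomial series (1−u)^{−2} = Σ_{n≥0} C(n+1, 1) u^n for |u|<1, with u = w/(10):
  c_n = C(n+1, 1) / (10)^(n+2).
  c_0 = 1/(10)^2 = 1/100.
  c_1 = 2/(10)^3 = 1/500.
The series is valid for |w/d| < 1, i.e. |z − z₀| < |d|.
Radius of convergence: R = |3 − z₀| = |10| = 10 (distance from z₀ to the singularity z = 3).

c_0 = 1/100, c_1 = 1/500; R = 10.


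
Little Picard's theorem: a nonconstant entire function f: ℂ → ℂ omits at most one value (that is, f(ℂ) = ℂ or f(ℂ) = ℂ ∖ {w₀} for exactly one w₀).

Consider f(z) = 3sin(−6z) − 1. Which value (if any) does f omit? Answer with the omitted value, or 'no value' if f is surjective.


Little Picard bounds the complement of f(ℂ) to at most one point.
sin is entire and surjective onto ℂ: for every w ∈ ℂ, sin(ζ) = w has a solution ζ ∈ ℂ (e.g., via the complex inverse arcsin). With ζ = −6z this gives z = ζ/(-6). Then 3·sin(−6z) takes every value in 3·ℂ = ℂ, and adding -1 is a bijection of ℂ. So f is surjective and omits no value. (Note: only on the real line is sin bounded by [−1, 1].)

Omitted value: no value.


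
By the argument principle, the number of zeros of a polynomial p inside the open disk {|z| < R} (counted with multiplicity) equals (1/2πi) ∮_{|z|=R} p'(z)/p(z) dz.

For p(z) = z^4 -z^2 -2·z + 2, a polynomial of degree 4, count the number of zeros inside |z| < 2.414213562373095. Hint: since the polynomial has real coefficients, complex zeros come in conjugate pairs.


The zeros of p are: 1, (-1 + 1i), (-1 - 1i), 1.
Their magnitudes are: 1, 1.414, 1.414, 1.
Zeros with |z| < R = 2.414213562373095: 1, (-1 + 1i), (-1 - 1i), 1.
Count = 4.
By the argument principle, (1/2πi) ∮_{|z|=R} p'(z)/p(z) dz equals exactly this count.

Number of zeros inside |z| < 2.414213562373095: 4.


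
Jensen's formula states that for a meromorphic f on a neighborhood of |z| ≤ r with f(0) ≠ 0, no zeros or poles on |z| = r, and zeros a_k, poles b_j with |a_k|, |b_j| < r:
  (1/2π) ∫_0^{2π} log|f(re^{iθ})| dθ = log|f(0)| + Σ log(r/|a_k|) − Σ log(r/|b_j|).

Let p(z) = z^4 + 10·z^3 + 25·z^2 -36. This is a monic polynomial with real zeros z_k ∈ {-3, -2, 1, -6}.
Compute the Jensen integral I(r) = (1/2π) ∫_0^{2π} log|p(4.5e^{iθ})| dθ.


Zeros: -6, -3, -2, 1; r = 4.5.
Inside |z| < r: -3, -2, 1. Outside (|z| ≥ r): -6.
p(0) = -36, so log|p(0)| = log(36) = 3.5835.
Apply Jensen: I(r) = log|p(0)| + Σ_k log(r/|z_k|), summed over zeros inside |z| < r.
  log(r/|z_k|) for z_k = -3: log(4.5/3) = 0.4055
  log(r/|z_k|) for z_k = -2: log(4.5/2) = 0.8109
  log(r/|z_k|) for z_k = 1: log(4.5/1) = 1.5041
  Outside zeros (-6) contribute nothing to the Jensen sum.
Sum over inside zeros: 2.7205.
I(r) = log|p(0)| + (inside sum) = 3.5835 + 2.7205 = 6.3040.
Note: since some zeros are outside |z| ≤ r, the simplified n·log(r) form does NOT apply — only the inside zeros contribute.

I(r) ≈ 6.3040.


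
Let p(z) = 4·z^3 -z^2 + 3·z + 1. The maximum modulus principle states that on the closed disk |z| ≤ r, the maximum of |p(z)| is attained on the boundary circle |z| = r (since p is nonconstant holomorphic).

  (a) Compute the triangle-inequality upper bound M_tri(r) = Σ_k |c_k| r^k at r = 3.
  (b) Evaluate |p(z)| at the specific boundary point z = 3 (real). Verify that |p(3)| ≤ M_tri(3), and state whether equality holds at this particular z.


Coefficients: c_0 = 1, c_1 = 3, c_2 = -1, c_3 = 4. Radius r = 3.
Part (a). Triangle bound: M_tri(r) = Σ_k |c_k| r^k
  = |1|·3^0 + |3|·3^1 + |-1|·3^2 + |4|·3^3
  = 1 + 9 + 9 + 108 = 127.
This bounds M(r) := max_{|z|=r} |p(z)| from above; equality holds iff all terms c_k z^k can be made to align in phase at a single z on |z|=r.
Part (b). At z = 3 (real, on the circle |z| = r):
  p(3) = (1)·3^0 + (3)·3^1 + (-1)·3^2 + (4)·3^3 = 109.
  |p(3)| = 109.
Check: |p(3)| = 109 ≤ 127 = M_tri(3). ✓ Equality does not hold at z = 3 (the coefficients have mixed signs, so the terms do not all align in phase there).

M_tri(3) = 127; |p(3)| = 109; equality at z=3: no.


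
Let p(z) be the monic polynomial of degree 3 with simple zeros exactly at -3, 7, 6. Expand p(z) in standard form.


The polynomial is p(z) = ∏_{α ∈ S} (z − α), where S = {-3, 7, 6}.
Expanding the product yields: p(z) = z^3 -10·z^2 + 3·z + 126.
The resulting polynomial has degree 3 and real coefficients as required.

p(z) = z^3 -10·z^2 + 3·z + 126.


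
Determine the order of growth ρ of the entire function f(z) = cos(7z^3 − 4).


Write cos(w) = (e^{iw} ± e^{−iw})/(2 or 2i), so |cos(w)| ≤ e^{|w|}. With w = 7z^3 − 4, |w| ≤ 7r^3 + 4 on |z|=r, giving M(r) ≤ e^{7r^3 + 4} and ρ ≤ 3. For the lower bound, choose z on |z|=r with 7z^3 purely imaginary of modulus 7r^3; then |cos(7z^3 − 4)| grows like e^{7r^3}/2, so ρ ≥ 3. Hence ρ = 3.
Therefore ρ = 3.

Order ρ = 3.


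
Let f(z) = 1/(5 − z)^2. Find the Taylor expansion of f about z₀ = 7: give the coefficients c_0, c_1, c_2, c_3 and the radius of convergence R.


Let w = z − z₀, so z = z₀ + w.
Then 5 − z = 5 − (z₀ + w) = (5 − z₀) − w = -2 − w.
f(z) = 1/(-2 − w)^2 = (1/(-2)^2) · (1 − w/(-2))^{−2}.
By the binomial series (1−u)^{−2} = Σ_{n≥0} C(n+1, 1) u^n for |u|<1, with u = w/(-2):
  c_n = C(n+1, 1) / (-2)^(n+2).
  c_0 = 1/(-2)^2 = 1/4.
  c_1 = 2/(-2)^3 = -1/4.
  c_2 = 3/(-2)^4 = 3/16.
  c_3 = 4/(-2)^5 = -1/8.
The series is valid for |w/d| < 1, i.e. |z − z₀| < |d|.
Radius of convergence: R = |5 − z₀| = |-2| = 2 (distance from z₀ to the singularity z = 5).

c_0 = 1/4, c_1 = -1/4, c_2 = 3/16, c_3 = -1/8; R = 2.


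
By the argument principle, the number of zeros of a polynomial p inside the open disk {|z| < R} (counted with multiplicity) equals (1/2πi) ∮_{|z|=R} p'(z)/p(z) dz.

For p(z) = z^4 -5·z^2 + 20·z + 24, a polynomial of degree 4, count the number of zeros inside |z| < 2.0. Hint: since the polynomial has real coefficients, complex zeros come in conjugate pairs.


The zeros of p are: -1, (2 + 2i), (2 - 2i), -3.
Their magnitudes are: 1, 2.828, 2.828, 3.
Zeros with |z| < R = 2.0: -1.
Count = 1.
By the argument principle, (1/2πi) ∮_{|z|=R} p'(z)/p(z) dz equals exactly this count.

Number of zeros inside |z| < 2.0: 1.


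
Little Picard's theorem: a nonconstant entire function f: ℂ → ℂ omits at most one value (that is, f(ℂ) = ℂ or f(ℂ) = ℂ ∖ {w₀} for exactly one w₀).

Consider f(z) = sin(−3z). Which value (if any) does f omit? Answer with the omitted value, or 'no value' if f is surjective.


Little Picard bounds the complement of f(ℂ) to at most one point.
sin is entire and surjective onto ℂ: for every w ∈ ℂ, sin(ζ) = w has a solution ζ ∈ ℂ (e.g., via the complex inverse arcsin). With ζ = −3z this gives z = ζ/(-3). Then 1·sin(−3z) takes every value in 1·ℂ = ℂ, and adding 0 is a bijection of ℂ. So f is surjective and omits no value. (Note: only on the real line is sin bounded by [−1, 1].)

Omitted value: no value.


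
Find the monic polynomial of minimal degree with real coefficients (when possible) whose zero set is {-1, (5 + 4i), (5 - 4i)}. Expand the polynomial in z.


The polynomial is p(z) = ∏_{α ∈ S} (z − α), where S = {-1, (5 + 4i), (5 - 4i)}.
Expanding the product yields: p(z) = z^3 -9·z^2 + 31·z + 41.
Note conjugate pairs combine to real quadratics: (z − (5+4i))(z − (5−4i)) = z² − 10z + 41.
The resulting polynomial has degree 3 and real coefficients as required.

p(z) = z^3 -9·z^2 + 31·z + 41.


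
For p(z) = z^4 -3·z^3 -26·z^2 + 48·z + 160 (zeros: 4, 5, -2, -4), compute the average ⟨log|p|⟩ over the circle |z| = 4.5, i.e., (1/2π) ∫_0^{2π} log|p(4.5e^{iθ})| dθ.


Zeros: -4, -2, 4, 5; r = 4.5.
Inside |z| < r: -4, -2, 4. Outside (|z| ≥ r): 5.
p(0) = 160, so log|p(0)| = log(160) = 5.0752.
Apply Jensen: I(r) = log|p(0)| + Σ_k log(r/|z_k|), summed over zeros inside |z| < r.
  log(r/|z_k|) for z_k = 4: log(4.5/4) = 0.1178
  log(r/|z_k|) for z_k = -2: log(4.5/2) = 0.8109
  log(r/|z_k|) for z_k = -4: log(4.5/4) = 0.1178
  Outside zeros (5) contribute nothing to the Jensen sum.
Sum over inside zeros: 1.0465.
I(r) = log|p(0)| + (inside sum) = 5.0752 + 1.0465 = 6.1217.
Note: since some zeros are outside |z| ≤ r, the simplified n·log(r) form does NOT apply — only the inside zeros contribute.

I(r) ≈ 6.1217.


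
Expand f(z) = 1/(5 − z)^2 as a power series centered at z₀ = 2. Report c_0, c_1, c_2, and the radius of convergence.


Let w = z − z₀, so z = z₀ + w.
Then 5 − z = 5 − (z₀ + w) = (5 − z₀) − w = 3 − w.
f(z) = 1/(3 − w)^2 = (1/(3)^2) · (1 − w/(3))^{−2}.
By the binomial series (1−u)^{−2} = Σ_{n≥0} C(n+1, 1) u^n for |u|<1, with u = w/(3):
  c_n = C(n+1, 1) / (3)^(n+2).
  c_0 = 1/(3)^2 = 1/9.
  c_1 = 2/(3)^3 = 2/27.
  c_2 = 3/(3)^4 = 1/27.
The series is valid for |w/d| < 1, i.e. |z − z₀| < |d|.
Radius of convergence: R = |5 − z₀| = |3| = 3 (distance from z₀ to the singularity z = 5).

c_0 = 1/9, c_1 = 2/27, c_2 = 1/27; R = 3.


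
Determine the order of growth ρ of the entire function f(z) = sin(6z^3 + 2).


Write sin(w) = (e^{iw} ± e^{−iw})/(2 or 2i), so |sin(w)| ≤ e^{|w|}. With w = 6z^3 + 2, |w| ≤ 6r^3 + 2 on |z|=r, giving M(r) ≤ e^{6r^3 + 2} and ρ ≤ 3. For the lower bound, choose z on |z|=r with 6z^3 purely imaginary of modulus 6r^3; then |sin(6z^3 + 2)| grows like e^{6r^3}/2, so ρ ≥ 3. Hence ρ = 3.
Therefore ρ = 3.

Order ρ = 3.


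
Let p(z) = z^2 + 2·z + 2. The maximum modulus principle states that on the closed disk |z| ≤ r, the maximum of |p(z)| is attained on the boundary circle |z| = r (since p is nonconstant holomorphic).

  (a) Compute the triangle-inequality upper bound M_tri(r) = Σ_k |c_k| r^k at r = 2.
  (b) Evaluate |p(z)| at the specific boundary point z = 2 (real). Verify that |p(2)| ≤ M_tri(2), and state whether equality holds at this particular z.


Coefficients: c_0 = 2, c_1 = 2, c_2 = 1. Radius r = 2.
Part (a). Triangle bound: M_tri(r) = Σ_k |c_k| r^k
  = |2|·2^0 + |2|·2^1 + |1|·2^2
  = 2 + 4 + 4 = 10.
This bounds M(r) := max_{|z|=r} |p(z)| from above; equality holds iff all terms c_k z^k can be made to align in phase at a single z on |z|=r.
Part (b). At z = 2 (real, on the circle |z| = r):
  p(2) = (2)·2^0 + (2)·2^1 + (1)·2^2 = 10.
  |p(2)| = 10.
Since all nonzero coefficients share the same sign, |p(2)| = 10 = M_tri(2); the triangle bound is attained at z = 2, so in fact M(r) = 10.

M_tri(2) = 10; |p(2)| = 10; equality at z=2: yes.


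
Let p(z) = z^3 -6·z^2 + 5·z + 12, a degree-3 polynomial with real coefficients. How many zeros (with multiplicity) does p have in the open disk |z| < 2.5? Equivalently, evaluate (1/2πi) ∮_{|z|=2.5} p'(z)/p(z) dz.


The zeros of p are: 4, -1, 3.
Their magnitudes are: 4, 1, 3.
Zeros with |z| < R = 2.5: -1.
Count = 1.
By the argument principle, (1/2πi) ∮_{|z|=R} p'(z)/p(z) dz equals exactly this count.

Number of zeros inside |z| < 2.5: 1.


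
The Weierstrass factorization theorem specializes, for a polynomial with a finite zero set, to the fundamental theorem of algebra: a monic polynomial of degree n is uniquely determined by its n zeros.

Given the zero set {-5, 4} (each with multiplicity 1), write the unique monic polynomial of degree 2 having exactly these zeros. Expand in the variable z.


The polynomial is p(z) = ∏_{α ∈ S} (z − α), where S = {-5, 4}.
Expanding the product yields: p(z) = z^2 + z -20.
The resulting polynomial has degree 2 and real coefficients as required.

p(z) = z^2 + z -20.


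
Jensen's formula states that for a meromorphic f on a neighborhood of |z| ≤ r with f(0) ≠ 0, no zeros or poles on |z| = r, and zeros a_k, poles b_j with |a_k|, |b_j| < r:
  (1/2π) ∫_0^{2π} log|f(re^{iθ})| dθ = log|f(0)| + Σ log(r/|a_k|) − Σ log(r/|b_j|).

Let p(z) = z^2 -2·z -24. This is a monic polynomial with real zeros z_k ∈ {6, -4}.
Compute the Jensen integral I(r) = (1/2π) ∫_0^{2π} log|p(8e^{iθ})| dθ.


Zeros: -4, 6; r = 8.
Inside |z| < r: -4, 6. Outside (|z| ≥ r): ∅.
p(0) = -24, so log|p(0)| = log(24) = 3.1781.
Apply Jensen: I(r) = log|p(0)| + Σ_k log(r/|z_k|), summed over zeros inside |z| < r.
  log(r/|z_k|) for z_k = 6: log(8/6) = 0.2877
  log(r/|z_k|) for z_k = -4: log(8/4) = 0.6931
Sum over inside zeros: 0.9808.
I(r) = log|p(0)| + (inside sum) = 3.1781 + 0.9808 = 4.1589.
Closed form (all zeros inside, monic): I(r) = n·log(r) = 2·log(8) = 4.1589. ✓

I(r) ≈ 4.1589.


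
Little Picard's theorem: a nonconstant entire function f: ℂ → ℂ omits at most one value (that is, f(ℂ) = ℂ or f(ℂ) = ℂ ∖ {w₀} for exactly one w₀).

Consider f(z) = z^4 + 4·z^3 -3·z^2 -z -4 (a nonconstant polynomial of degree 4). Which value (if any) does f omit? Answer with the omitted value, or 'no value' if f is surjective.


Little Picard bounds the complement of f(ℂ) to at most one point.
For every w ∈ ℂ, the equation p(z) − w = 0 is a nonconstant polynomial in z and hence has at least one root by the fundamental theorem of algebra. So p is surjective onto ℂ, omitting no value.

Omitted value: no value.


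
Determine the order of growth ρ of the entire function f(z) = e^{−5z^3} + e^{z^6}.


Each summand is entire of order 3 and 6 respectively (as in the single-exponential case). The order of a sum is at most the max of the orders, so ρ ≤ 6. For the lower bound: on |z|=r choose arg z so that 1z^6 is real positive; then |e^{1z^6}| = e^{1r^6} while |e^{-5z^3}| ≤ e^{5r^3} = o(e^{1r^6}). So |f| ≥ e^{1r^6}(1 − o(1)) and ρ ≥ 6. Hence ρ = max(3, 6) = 6.
Therefore ρ = 6.

Order ρ = 6.


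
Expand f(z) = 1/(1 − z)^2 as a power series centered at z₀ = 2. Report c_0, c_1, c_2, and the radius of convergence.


Let w = z − z₀, so z = z₀ + w.
Then 1 − z = 1 − (z₀ + w) = (1 − z₀) − w = -1 − w.
f(z) = 1/(-1 − w)^2 = (1/(-1)^2) · (1 − w/(-1))^{−2}.
By the binomial series (1−u)^{−2} = Σ_{n≥0} C(n+1, 1) u^n for |u|<1, with u = w/(-1):
  c_n = C(n+1, 1) / (-1)^(n+2).
  c_0 = 1/(-1)^2 = 1.
  c_1 = 2/(-1)^3 = -2.
  c_2 = 3/(-1)^4 = 3.
The series is valid for |w/d| < 1, i.e. |z − z₀| < |d|.
Radius of convergence: R = |1 − z₀| = |-1| = 1 (distance from z₀ to the singularity z = 1).

c_0 = 1, c_1 = -2, c_2 = 3; R = 1.
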